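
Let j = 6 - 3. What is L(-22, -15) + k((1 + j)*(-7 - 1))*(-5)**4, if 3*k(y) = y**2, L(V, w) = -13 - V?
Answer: 640027/3 ≈ 2.1334e+5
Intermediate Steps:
j = 3
k(y) = y**2/3
L(-22, -15) + k((1 + j)*(-7 - 1))*(-5)**4 = (-13 - 1*(-22)) + (((1 + 3)*(-7 - 1))**2/3)*(-5)**4 = (-13 + 22) + ((4*(-8))**2/3)*625 = 9 + ((1/3)*(-32)**2)*625 = 9 + ((1/3)*1024)*625 = 9 + (1024/3)*625 = 9 + 640000/3 = 640027/3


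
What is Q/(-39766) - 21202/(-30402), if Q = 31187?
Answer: -52514221/604482966 ≈ -0.086875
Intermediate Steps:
Q/(-39766) - 21202/(-30402) = 31187/(-39766) - 21202/(-30402) = 31187*(-1/39766) - 21202*(-1/30402) = -31187/39766 + 10601/15201 = -52514221/604482966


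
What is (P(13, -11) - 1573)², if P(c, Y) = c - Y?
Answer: 2399401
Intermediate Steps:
(P(13, -11) - 1573)² = ((13 - 1*(-11)) - 1573)² = ((13 + 11) - 1573)² = (24 - 1573)² = (-1549)² = 2399401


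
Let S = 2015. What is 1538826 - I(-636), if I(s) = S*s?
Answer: 2820366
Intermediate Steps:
I(s) = 2015*s
1538826 - I(-636) = 1538826 - 2015*(-636) = 1538826 - 1*(-1281540) = 1538826 + 1281540 = 2820366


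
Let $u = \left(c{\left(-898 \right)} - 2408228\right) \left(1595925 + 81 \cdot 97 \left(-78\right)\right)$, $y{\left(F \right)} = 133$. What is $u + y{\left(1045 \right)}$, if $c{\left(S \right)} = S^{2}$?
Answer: $-1574719535963$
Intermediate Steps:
$u = -1574719536096$ ($u = \left(\left(-898\right)^{2} - 2408228\right) \left(1595925 + 81 \cdot 97 \left(-78\right)\right) = \left(806404 - 2408228\right) \left(1595925 + 7857 \left(-78\right)\right) = - 1601824 \left(1595925 - 612846\right) = \left(-1601824\right) 983079 = -1574719536096$)
$u + y{\left(1045 \right)} = -1574719536096 + 133 = -1574719535963$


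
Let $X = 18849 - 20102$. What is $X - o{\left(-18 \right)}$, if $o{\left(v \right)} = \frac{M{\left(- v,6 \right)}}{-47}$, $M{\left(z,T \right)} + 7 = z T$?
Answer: $- \frac{58790}{47} \approx -1250.9$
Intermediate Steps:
$X = -1253$
$M{\left(z,T \right)} = -7 + T z$ ($M{\left(z,T \right)} = -7 + z T = -7 + T z$)
$o{\left(v \right)} = \frac{7}{47} + \frac{6 v}{47}$ ($o{\left(v \right)} = \frac{-7 + 6 \left(- v\right)}{-47} = \left(-7 - 6 v\right) \left(- \frac{1}{47}\right) = \frac{7}{47} + \frac{6 v}{47}$)
$X - o{\left(-18 \right)} = -1253 - \left(\frac{7}{47} + \frac{6}{47} \left(-18\right)\right) = -1253 - \left(\frac{7}{47} - \frac{108}{47}\right) = -1253 - - \frac{101}{47} = -1253 + \frac{101}{47} = - \frac{58790}{47}$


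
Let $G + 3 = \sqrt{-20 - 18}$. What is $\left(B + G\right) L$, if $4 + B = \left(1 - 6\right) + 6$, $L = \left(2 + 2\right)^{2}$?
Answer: $-96 + 16 i \sqrt{38} \approx -96.0 + 98.631 i$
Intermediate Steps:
$G = -3 + i \sqrt{38}$ ($G = -3 + \sqrt{-20 - 18} = -3 + \sqrt{-38} = -3 + i \sqrt{38} \approx -3.0 + 6.1644 i$)
$L = 16$ ($L = 4^{2} = 16$)
$B = -3$ ($B = -4 + \left(\left(1 - 6\right) + 6\right) = -4 + \left(-5 + 6\right) = -4 + 1 = -3$)
$\left(B + G\right) L = \left(-3 - \left(3 - i \sqrt{38}\right)\right) 16 = \left(-6 + i \sqrt{38}\right) 16 = -96 + 16 i \sqrt{38}$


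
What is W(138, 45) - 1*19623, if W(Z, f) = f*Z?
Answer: -13413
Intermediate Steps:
W(Z, f) = Z*f
W(138, 45) - 1*19623 = 138*45 - 1*19623 = 6210 - 19623 = -13413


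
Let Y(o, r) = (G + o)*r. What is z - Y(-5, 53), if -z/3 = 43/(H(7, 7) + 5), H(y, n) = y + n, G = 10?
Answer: -5164/19 ≈ -271.79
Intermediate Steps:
H(y, n) = n + y
Y(o, r) = r*(10 + o) (Y(o, r) = (10 + o)*r = r*(10 + o))
z = -129/19 (z = -3*43/((7 + 7) + 5) = -3*43/(14 + 5) = -3*43/19 = -129/19 ≈ -6.7895)
z - Y(-5, 53) = -129/19 - 53*(10 - 5) = -129/19 - 53*5 = -129/19 - 1*265 = -129/19 - 265 = -5164/19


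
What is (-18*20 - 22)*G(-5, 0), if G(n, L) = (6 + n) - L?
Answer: -382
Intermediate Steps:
G(n, L) = 6 + n - L
(-18*20 - 22)*G(-5, 0) = (-18*20 - 22)*(6 - 5 - 1*0) = (-360 - 22)*(6 - 5 + 0) = -382*1 = -382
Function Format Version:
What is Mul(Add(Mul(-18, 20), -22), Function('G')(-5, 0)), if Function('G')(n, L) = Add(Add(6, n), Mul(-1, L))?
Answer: -382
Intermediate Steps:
Function('G')(n, L) = Add(6, n, Mul(-1, L))
Mul(Add(Mul(-18, 20), -22), Function('G')(-5, 0)) = Mul(Add(Mul(-18, 20), -22), Add(6, -5, Mul(-1, 0))) = Mul(Add(-360, -22), Add(6, -5, 0)) = Mul(-382, 1) = -382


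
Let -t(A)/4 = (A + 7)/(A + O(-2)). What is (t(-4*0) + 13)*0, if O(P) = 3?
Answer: 0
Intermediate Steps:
t(A) = -4*(7 + A)/(3 + A) (t(A) = -4*(A + 7)/(A + 3) = -4*(7 + A)/(3 + A))
(t(-4*0) + 13)*0 = (4*(-7 - (-4)*0)/(3 - 4*0) + 13)*0 = (4*(-7 - 1*0)/(3 + 0) + 13)*0 = (4*(-7 + 0)/3 + 13)*0 = (4*(⅓)*(-7) + 13)*0 = (-28/3 + 13)*0 = (11/3)*0 = 0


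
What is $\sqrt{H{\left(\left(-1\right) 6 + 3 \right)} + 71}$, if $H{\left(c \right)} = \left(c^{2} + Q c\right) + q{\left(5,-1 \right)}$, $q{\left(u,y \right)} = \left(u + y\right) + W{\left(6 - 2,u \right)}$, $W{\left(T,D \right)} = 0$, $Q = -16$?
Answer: $2 \sqrt{33} \approx 11.489$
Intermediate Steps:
$q{\left(u,y \right)} = u + y$ ($q{\left(u,y \right)} = \left(u + y\right) + 0 = u + y$)
$H{\left(c \right)} = 4 + c^{2} - 16 c$ ($H{\left(c \right)} = \left(c^{2} - 16 c\right) + \left(5 - 1\right) = \left(c^{2} - 16 c\right) + 4 = 4 + c^{2} - 16 c$)
$\sqrt{H{\left(\left(-1\right) 6 + 3 \right)} + 71} = \sqrt{\left(4 + \left(\left(-1\right) 6 + 3\right)^{2} - 16 \left(\left(-1\right) 6 + 3\right)\right) + 71} = \sqrt{\left(4 + \left(-6 + 3\right)^{2} - 16 \left(-6 + 3\right)\right) + 71} = \sqrt{\left(4 + \left(-3\right)^{2} - -48\right) + 71} = \sqrt{\left(4 + 9 + 48\right) + 71} = \sqrt{61 + 71} = \sqrt{132} = 2 \sqrt{33}$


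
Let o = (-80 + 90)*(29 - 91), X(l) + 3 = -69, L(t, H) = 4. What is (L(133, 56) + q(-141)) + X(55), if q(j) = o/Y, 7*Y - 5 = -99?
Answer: -1026/47 ≈ -21.830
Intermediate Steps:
Y = -94/7 (Y = 5/7 + (1/7)*(-99) = 5/7 - 99/7 = -94/7 ≈ -13.429)
X(l) = -72 (X(l) = -3 - 69 = -72)
o = -620 (o = 10*(-62) = -620)
q(j) = 2170/47 (q(j) = -620/(-94/7) = -620*(-7/94) = 2170/47)
(L(133, 56) + q(-141)) + X(55) = (4 + 2170/47) - 72 = 2358/47 - 72 = -1026/47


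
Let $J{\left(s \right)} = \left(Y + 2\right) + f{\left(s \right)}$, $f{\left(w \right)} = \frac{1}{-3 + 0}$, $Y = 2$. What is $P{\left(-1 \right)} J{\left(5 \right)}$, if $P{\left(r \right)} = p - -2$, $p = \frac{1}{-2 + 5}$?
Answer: $\frac{77}{9} \approx 8.5556$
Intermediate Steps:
$p = \frac{1}{3} \approx 0.33333$
$f{\left(w \right)} = - \frac{1}{3}$ ($f{\left(w \right)} = \frac{1}{-3} = - \frac{1}{3}$)
$J{\left(s \right)} = \frac{11}{3}$ ($J{\left(s \right)} = \left(2 + 2\right) - \frac{1}{3} = 4 - \frac{1}{3} = \frac{11}{3}$)
$P{\left(r \right)} = \frac{7}{3}$ ($P{\left(r \right)} = \frac{1}{3} - -2 = \frac{1}{3} + 2 = \frac{7}{3}$)
$P{\left(-1 \right)} J{\left(5 \right)} = \frac{7}{3} \cdot \frac{11}{3} = \frac{77}{9}$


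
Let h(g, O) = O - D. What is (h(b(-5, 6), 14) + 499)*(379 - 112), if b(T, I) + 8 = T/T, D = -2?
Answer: 137505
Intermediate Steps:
b(T, I) = -7 (b(T, I) = -8 + T/T = -8 + 1 = -7)
h(g, O) = 2 + O (h(g, O) = O - 1*(-2) = O + 2 = 2 + O)
(h(b(-5, 6), 14) + 499)*(379 - 112) = ((2 + 14) + 499)*(379 - 112) = (16 + 499)*267 = 515*267 = 137505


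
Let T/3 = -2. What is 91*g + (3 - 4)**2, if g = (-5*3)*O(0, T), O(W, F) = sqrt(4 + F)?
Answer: 1 - 1365*I*sqrt(2) ≈ 1.0 - 1930.4*I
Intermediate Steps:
T = -6 (T = 3*(-2) = -6)
g = -15*I*sqrt(2) (g = (-5*3)*sqrt(4 - 6) = -15*I*sqrt(2) ≈ -21.213*I)
91*g + (3 - 4)**2 = 91*(-15*I*sqrt(2)) + (3 - 4)**2 = -1365*I*sqrt(2) + (-1)**2 = -1365*I*sqrt(2) + 1 = 1 - 1365*I*sqrt(2)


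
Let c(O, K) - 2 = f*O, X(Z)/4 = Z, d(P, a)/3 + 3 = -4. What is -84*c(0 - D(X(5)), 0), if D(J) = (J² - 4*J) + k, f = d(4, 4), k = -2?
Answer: -561120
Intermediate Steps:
d(P, a) = -21 (d(P, a) = -9 + 3*(-4) = -9 - 12 = -21)
X(Z) = 4*Z
f = -21
D(J) = -2 + J² - 4*J (D(J) = (J² - 4*J) - 2 = -2 + J² - 4*J)
c(O, K) = 2 - 21*O
-84*c(0 - D(X(5)), 0) = -84*(2 - 21*(0 - (-2 + (4*5)² - 16*5))) = -84*(2 - 21*(0 - (-2 + 20² - 4*20))) = -84*(2 - 21*(0 - (-2 + 400 - 80))) = -84*(2 - 21*(0 - 1*318)) = -84*(2 - 21*(0 - 318)) = -84*(2 - 21*(-318)) = -84*(2 + 6678) = -84*6680 = -561120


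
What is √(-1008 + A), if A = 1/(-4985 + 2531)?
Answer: I*√6070295382/2454 ≈ 31.749*I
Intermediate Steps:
A = -1/2454 (A = 1/(-2454) = -1/2454 ≈ -0.00040750)
√(-1008 + A) = √(-1008 - 1/2454) = √(-2473633/2454) = I*√6070295382/2454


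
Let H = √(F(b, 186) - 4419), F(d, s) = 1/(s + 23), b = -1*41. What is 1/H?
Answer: -I*√193026130/923570 ≈ -0.015043*I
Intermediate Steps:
b = -41
F(d, s) = 1/(23 + s)
H = I*√193026130/209 (H = √(1/(23 + 186) - 4419) = √(1/209 - 4419) = √(-923570/209) = I*√193026130/209 ≈ 66.476*I)
1/H = 1/(I*√193026130/209) = -I*√193026130/923570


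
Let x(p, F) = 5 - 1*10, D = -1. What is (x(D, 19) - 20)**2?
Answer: 625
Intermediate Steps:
x(p, F) = -5 (x(p, F) = 5 - 10 = -5)
(x(D, 19) - 20)**2 = (-5 - 20)**2 = (-25)**2 = 625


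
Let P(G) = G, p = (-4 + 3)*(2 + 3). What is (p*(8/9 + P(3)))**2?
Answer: 30625/81 ≈ 378.09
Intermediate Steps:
p = -5 (p = -1*5 = -5)
(p*(8/9 + P(3)))**2 = (-5*(8/9 + 3))**2 = (-5*35/9)**2 = (-175/9)**2 = 30625/81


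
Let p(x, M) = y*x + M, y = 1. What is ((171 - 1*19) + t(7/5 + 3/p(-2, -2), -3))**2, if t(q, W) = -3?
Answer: 22201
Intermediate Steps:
p(x, M) = M + x (p(x, M) = 1*x + M = x + M = M + x)
((171 - 1*19) + t(7/5 + 3/p(-2, -2), -3))**2 = ((171 - 1*19) - 3)**2 = ((171 - 19) - 3)**2 = (152 - 3)**2 = 149**2 = 22201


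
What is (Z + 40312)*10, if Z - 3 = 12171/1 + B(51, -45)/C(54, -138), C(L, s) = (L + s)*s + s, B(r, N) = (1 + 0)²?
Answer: 3005873225/5727 ≈ 5.2486e+5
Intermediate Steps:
B(r, N) = 1 (B(r, N) = 1² = 1)
C(L, s) = s + s*(L + s) (C(L, s) = s*(L + s) + s = s + s*(L + s))
Z = 139440997/11454 (Z = 3 + (12171/1 + 1/(-138*(1 + 54 - 138))) = 3 + (12171*1 + 1/(-138*(-83))) = 3 + (12171 + 1/11454) = 3 + 139406635/11454 = 139440997/11454 ≈ 12174.)
(Z + 40312)*10 = (139440997/11454 + 40312)*10 = (601174645/11454)*10 = 3005873225/5727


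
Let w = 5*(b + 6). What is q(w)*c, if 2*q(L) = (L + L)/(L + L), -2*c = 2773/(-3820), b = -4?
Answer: 2773/15280 ≈ 0.18148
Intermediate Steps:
w = 10 (w = 5*(-4 + 6) = 5*2 = 10)
c = 2773/7640 (c = -2773/(2*(-3820)) = -2773*(-1)/(2*3820) = -½*(-2773/3820) = 2773/7640 ≈ 0.36296)
q(L) = ½ (q(L) = ((L + L)/(L + L))/2 = ((2*L)/((2*L)))/2 = ((2*L)*(1/(2*L)))/2 = (½)*1 = ½)
q(w)*c = (½)*(2773/7640) = 2773/15280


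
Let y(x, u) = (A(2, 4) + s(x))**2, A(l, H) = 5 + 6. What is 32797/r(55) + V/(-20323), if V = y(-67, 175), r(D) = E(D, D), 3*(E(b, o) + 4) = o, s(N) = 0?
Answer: 1999595090/873889 ≈ 2288.2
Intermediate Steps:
A(l, H) = 11
E(b, o) = -4 + o/3
r(D) = -4 + D/3
y(x, u) = 121 (y(x, u) = (11 + 0)**2 = 11**2 = 121)
V = 121
32797/r(55) + V/(-20323) = 32797/(-4 + (1/3)*55) + 121/(-20323) = 32797/(-4 + 55/3) + 121*(-1/20323) = 32797/(43/3) - 121/20323 = 32797*(3/43) - 121/20323 = 98391/43 - 121/20323 = 1999595090/873889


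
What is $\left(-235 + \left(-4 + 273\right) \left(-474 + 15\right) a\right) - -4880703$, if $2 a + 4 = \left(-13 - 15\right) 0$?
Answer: $5127410$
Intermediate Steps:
$a = -2$ ($a = -2 + \frac{\left(-13 - 15\right) 0}{2} = -2 + \frac{\left(-28\right) 0}{2} = -2 + \frac{1}{2} \cdot 0 = -2 + 0 = -2$)
$\left(-235 + \left(-4 + 273\right) \left(-474 + 15\right) a\right) - -4880703 = \left(-235 + \left(-4 + 273\right) \left(-474 + 15\right) \left(-2\right)\right) - -4880703 = \left(-235 + 269 \left(-459\right) \left(-2\right)\right) + 4880703 = \left(-235 - -246942\right) + 4880703 = \left(-235 + 246942\right) + 4880703 = 246707 + 4880703 = 5127410$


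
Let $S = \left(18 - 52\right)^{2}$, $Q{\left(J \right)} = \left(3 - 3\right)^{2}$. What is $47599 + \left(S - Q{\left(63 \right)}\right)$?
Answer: $48755$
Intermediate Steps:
$Q{\left(J \right)} = 0$ ($Q{\left(J \right)} = 0^{2} = 0$)
$S = 1156$ ($S = \left(-34\right)^{2} = 1156$)
$47599 + \left(S - Q{\left(63 \right)}\right) = 47599 + \left(1156 - 0\right) = 47599 + \left(1156 + 0\right) = 47599 + 1156 = 48755$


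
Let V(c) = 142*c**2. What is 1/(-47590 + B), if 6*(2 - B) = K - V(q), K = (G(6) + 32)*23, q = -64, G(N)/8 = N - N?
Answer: 1/49228 ≈ 2.0314e-5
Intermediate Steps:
G(N) = 0 (G(N) = 8*(N - N) = 8*0 = 0)
K = 736 (K = (0 + 32)*23 = 32*23 = 736)
B = 96818 (B = 2 - (736 - 142*(-64)**2)/6 = 2 - (736 - 142*4096)/6 = 2 - (736 - 1*581632)/6 = 2 - (736 - 581632)/6 = 2 - 1/6*(-580896) = 2 + 96816 = 96818)
1/(-47590 + B) = 1/(-47590 + 96818) = 1/49228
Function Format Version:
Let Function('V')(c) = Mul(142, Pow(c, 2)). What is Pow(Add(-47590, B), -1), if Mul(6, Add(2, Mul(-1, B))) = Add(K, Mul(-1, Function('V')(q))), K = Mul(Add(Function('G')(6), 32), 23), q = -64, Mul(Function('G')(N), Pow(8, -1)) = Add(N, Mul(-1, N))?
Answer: Rational(1, 49228) ≈ 2.0314e-5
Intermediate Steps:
Function('G')(N) = 0 (Function('G')(N) = Mul(8, Add(N, Mul(-1, N))) = Mul(8, 0) = 0)
K = 736 (K = Mul(Add(0, 32), 23) = Mul(32, 23) = 736)
B = 96818 (B = Add(2, Mul(Rational(-1, 6), Add(736, Mul(-1, Mul(142, Pow(-64, 2)))))) = Add(2, Mul(Rational(-1, 6), Add(736, Mul(-1, Mul(142, 4096))))) = Add(2, Mul(Rational(-1, 6), Add(736, Mul(-1, 581632)))) = Add(2, Mul(Rational(-1, 6), Add(736, -581632))) = Add(2, Mul(Rational(-1, 6), -580896)) = Add(2, 96816) = 96818)
Pow(Add(-47590, B), -1) = Pow(Add(-47590, 96818), -1) = Pow(49228, -1) = Rational(1, 49228)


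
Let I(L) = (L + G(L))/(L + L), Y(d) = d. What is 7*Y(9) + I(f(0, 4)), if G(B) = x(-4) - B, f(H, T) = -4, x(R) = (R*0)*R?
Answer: 63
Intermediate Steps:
x(R) = 0 (x(R) = 0*R = 0)
G(B) = -B (G(B) = 0 - B = -B)
I(L) = 0 (I(L) = (L - L)/(L + L) = 0/((2*L)) = 0*(1/(2*L)) = 0)
7*Y(9) + I(f(0, 4)) = 7*9 + 0 = 63 + 0 = 63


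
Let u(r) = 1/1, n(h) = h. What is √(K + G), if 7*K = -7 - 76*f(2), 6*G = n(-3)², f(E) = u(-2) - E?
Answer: √2226/14 ≈ 3.3700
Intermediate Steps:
u(r) = 1
f(E) = 1 - E
G = 3/2 (G = (⅙)*(-3)² = (⅙)*9 = 3/2 ≈ 1.5000)
K = 69/7 (K = (-7 - 76*(1 - 1*2))/7 = (-7 - 76*(1 - 2))/7 = (-7 - 76*(-1))/7 = (-7 + 76)/7 = (⅐)*69 = 69/7 ≈ 9.8571)
√(K + G) = √(69/7 + 3/2) = √(159/14) = √2226/14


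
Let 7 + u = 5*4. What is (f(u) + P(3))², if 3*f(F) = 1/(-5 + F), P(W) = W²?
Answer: 47089/576 ≈ 81.752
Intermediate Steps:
u = 13 (u = -7 + 5*4 = -7 + 20 = 13)
f(F) = 1/(3*(-5 + F))
(f(u) + P(3))² = (1/(3*(-5 + 13)) + 3²)² = ((⅓)/8 + 9)² = ((⅓)*(⅛) + 9)² = (1/24 + 9)² = (217/24)² = 47089/576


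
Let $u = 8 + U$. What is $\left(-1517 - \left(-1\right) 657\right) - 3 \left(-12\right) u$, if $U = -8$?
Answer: $-860$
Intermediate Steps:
$u = 0$ ($u = 8 - 8 = 0$)
$\left(-1517 - \left(-1\right) 657\right) - 3 \left(-12\right) u = \left(-1517 - \left(-1\right) 657\right) - 3 \left(-12\right) 0 = \left(-1517 - -657\right) - \left(-36\right) 0 = \left(-1517 + 657\right) - 0 = -860 + 0 = -860$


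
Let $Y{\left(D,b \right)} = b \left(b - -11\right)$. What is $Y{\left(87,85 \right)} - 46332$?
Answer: $-38172$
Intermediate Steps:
$Y{\left(D,b \right)} = b \left(11 + b\right)$ ($Y{\left(D,b \right)} = b \left(b + 11\right) = b \left(11 + b\right)$)
$Y{\left(87,85 \right)} - 46332 = 85 \left(11 + 85\right) - 46332 = 85 \cdot 96 - 46332 = 8160 - 46332 = -38172$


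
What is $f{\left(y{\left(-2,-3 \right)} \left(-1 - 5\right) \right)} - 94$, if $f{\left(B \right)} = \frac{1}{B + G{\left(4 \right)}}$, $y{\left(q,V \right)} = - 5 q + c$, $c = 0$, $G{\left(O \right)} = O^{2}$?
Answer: $- \frac{4137}{44} \approx -94.023$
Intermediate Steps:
$y{\left(q,V \right)} = - 5 q$ ($y{\left(q,V \right)} = - 5 q + 0 = - 5 q$)
$f{\left(B \right)} = \frac{1}{16 + B}$ ($f{\left(B \right)} = \frac{1}{B + 4^{2}} = \frac{1}{B + 16} = \frac{1}{16 + B}$)
$f{\left(y{\left(-2,-3 \right)} \left(-1 - 5\right) \right)} - 94 = \frac{1}{16 + \left(-5\right) \left(-2\right) \left(-1 - 5\right)} - 94 = \frac{1}{16 + 10 \left(-6\right)} - 94 = \frac{1}{16 - 60} - 94 = \frac{1}{-44} - 94 = - \frac{1}{44} - 94 = - \frac{4137}{44}$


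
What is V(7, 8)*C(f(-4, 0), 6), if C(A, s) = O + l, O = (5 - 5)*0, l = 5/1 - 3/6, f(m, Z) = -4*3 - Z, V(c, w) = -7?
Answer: -63/2 ≈ -31.500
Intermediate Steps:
f(m, Z) = -12 - Z
l = 9/2 (l = 5*1 - 3*⅙ = 5 - ½ = 9/2 ≈ 4.5000)
O = 0 (O = 0*0 = 0)
C(A, s) = 9/2 (C(A, s) = 0 + 9/2 = 9/2)
V(7, 8)*C(f(-4, 0), 6) = -7*9/2 = -63/2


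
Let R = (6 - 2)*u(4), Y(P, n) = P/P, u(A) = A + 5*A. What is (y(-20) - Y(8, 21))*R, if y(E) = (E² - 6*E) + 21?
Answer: 51840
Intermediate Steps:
u(A) = 6*A
Y(P, n) = 1
y(E) = 21 + E² - 6*E
R = 96 (R = (6 - 2)*(6*4) = 4*24 = 96)
(y(-20) - Y(8, 21))*R = ((21 + (-20)² - 6*(-20)) - 1*1)*96 = ((21 + 400 + 120) - 1)*96 = (541 - 1)*96 = 540*96 = 51840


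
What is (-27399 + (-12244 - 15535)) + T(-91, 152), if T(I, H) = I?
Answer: -55269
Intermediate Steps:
(-27399 + (-12244 - 15535)) + T(-91, 152) = (-27399 + (-12244 - 15535)) - 91 = (-27399 - 27779) - 91 = -55178 - 91 = -55269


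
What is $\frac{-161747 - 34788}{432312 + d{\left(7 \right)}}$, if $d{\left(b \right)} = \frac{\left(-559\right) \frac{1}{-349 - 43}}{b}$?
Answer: $- \frac{539292040}{1186264687} \approx -0.45461$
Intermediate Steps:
$d{\left(b \right)} = \frac{559}{392 b}$ ($d{\left(b \right)} = \frac{\left(-559\right) \frac{1}{-392}}{b} = \frac{\left(-559\right) \left(- \frac{1}{392}\right)}{b} = \frac{559}{392 b}$)
$\frac{-161747 - 34788}{432312 + d{\left(7 \right)}} = \frac{-161747 - 34788}{432312 + \frac{559}{392 \cdot 7}} = - \frac{196535}{432312 + \frac{559}{392} \cdot \frac{1}{7}} = - \frac{196535}{432312 + \frac{559}{2744}} = - \frac{196535}{\frac{1186264687}{2744}} = \left(-196535\right) \frac{2744}{1186264687} = - \frac{539292040}{1186264687}$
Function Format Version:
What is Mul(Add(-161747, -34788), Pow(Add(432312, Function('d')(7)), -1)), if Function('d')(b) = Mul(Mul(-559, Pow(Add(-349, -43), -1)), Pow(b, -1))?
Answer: Rational(-539292040, 1186264687) ≈ -0.45461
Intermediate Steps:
Function('d')(b) = Mul(Rational(559, 392), Pow(b, -1)) (Function('d')(b) = Mul(Mul(-559, Pow(-392, -1)), Pow(b, -1)) = Mul(Mul(-559, Rational(-1, 392)), Pow(b, -1)) = Mul(Rational(559, 392), Pow(b, -1)))
Mul(Add(-161747, -34788), Pow(Add(432312, Function('d')(7)), -1)) = Mul(Add(-161747, -34788), Pow(Add(432312, Mul(Rational(559, 392), Pow(7, -1))), -1)) = Mul(-196535, Pow(Add(432312, Mul(Rational(559, 392), Rational(1, 7))), -1)) = Mul(-196535, Pow(Add(432312, Rational(559, 2744)), -1)) = Mul(-196535, Pow(Rational(1186264687, 2744), -1)) = Mul(-196535, Rational(2744, 1186264687)) = Rational(-539292040, 1186264687)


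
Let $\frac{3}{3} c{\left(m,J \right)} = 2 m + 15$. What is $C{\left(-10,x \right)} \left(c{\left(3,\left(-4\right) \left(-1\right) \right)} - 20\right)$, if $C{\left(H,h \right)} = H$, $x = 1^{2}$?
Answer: $-10$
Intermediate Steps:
$x = 1$
$c{\left(m,J \right)} = 15 + 2 m$ ($c{\left(m,J \right)} = 2 m + 15 = 15 + 2 m$)
$C{\left(-10,x \right)} \left(c{\left(3,\left(-4\right) \left(-1\right) \right)} - 20\right) = - 10 \left(\left(15 + 2 \cdot 3\right) - 20\right) = - 10 \left(\left(15 + 6\right) - 20\right) = - 10 \left(21 - 20\right) = \left(-10\right) 1 = -10$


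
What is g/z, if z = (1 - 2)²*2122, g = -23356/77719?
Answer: -11678/82459859 ≈ -0.00014162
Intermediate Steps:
g = -23356/77719 (g = -23356*1/77719 = -23356/77719 ≈ -0.30052)
z = 2122 (z = (-1)²*2122 = 1*2122 = 2122)
g/z = -23356/77719/2122 = -23356/77719*1/2122 = -11678/82459859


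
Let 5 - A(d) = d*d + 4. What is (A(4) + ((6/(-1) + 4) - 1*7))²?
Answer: 576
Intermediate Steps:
A(d) = 1 - d² (A(d) = 5 - (d*d + 4) = 5 - (d² + 4) = 5 - (4 + d²) = 5 + (-4 - d²) = 1 - d²)
(A(4) + ((6/(-1) + 4) - 1*7))² = ((1 - 1*4²) + ((6/(-1) + 4) - 1*7))² = ((1 - 1*16) + ((6*(-1) + 4) - 7))² = ((1 - 16) + ((-6 + 4) - 7))² = (-15 + (-2 - 7))² = (-15 - 9)² = (-24)² = 576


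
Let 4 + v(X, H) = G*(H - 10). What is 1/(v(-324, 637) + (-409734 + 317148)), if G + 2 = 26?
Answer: -1/77542 ≈ -1.2896e-5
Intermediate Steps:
G = 24 (G = -2 + 26 = 24)
v(X, H) = -244 + 24*H (v(X, H) = -4 + 24*(H - 10) = -4 + 24*(-10 + H) = -4 + (-240 + 24*H) = -244 + 24*H)
1/(v(-324, 637) + (-409734 + 317148)) = 1/((-244 + 24*637) + (-409734 + 317148)) = 1/((-244 + 15288) - 92586) = 1/(15044 - 92586) = 1/(-77542) = -1/77542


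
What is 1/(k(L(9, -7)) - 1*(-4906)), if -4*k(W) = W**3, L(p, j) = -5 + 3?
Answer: 1/4908 ≈ 0.00020375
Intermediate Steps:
L(p, j) = -2
k(W) = -W**3/4
1/(k(L(9, -7)) - 1*(-4906)) = 1/(-1/4*(-2)**3 - 1*(-4906)) = 1/(-1/4*(-8) + 4906) = 1/(2 + 4906) = 1/4908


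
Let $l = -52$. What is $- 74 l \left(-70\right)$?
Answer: $-269360$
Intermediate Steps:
$- 74 l \left(-70\right) = \left(-74\right) \left(-52\right) \left(-70\right) = 3848 \left(-70\right) = -269360$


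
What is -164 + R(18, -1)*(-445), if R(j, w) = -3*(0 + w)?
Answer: -1499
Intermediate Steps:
R(j, w) = -3*w
-164 + R(18, -1)*(-445) = -164 - 3*(-1)*(-445) = -164 + 3*(-445) = -164 - 1335 = -1499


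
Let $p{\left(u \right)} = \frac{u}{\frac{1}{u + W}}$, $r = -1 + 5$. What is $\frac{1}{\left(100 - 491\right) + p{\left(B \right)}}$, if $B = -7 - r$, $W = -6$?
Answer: $- \frac{1}{204} \approx -0.004902$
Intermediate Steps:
$r = 4$
$B = -11$ ($B = -7 - 4 = -11$)
$p{\left(u \right)} = u \left(-6 + u\right)$ ($p{\left(u \right)} = \frac{u}{\frac{1}{u - 6}} = \frac{u}{\frac{1}{-6 + u}} = u \left(-6 + u\right)$)
$\frac{1}{\left(100 - 491\right) + p{\left(B \right)}} = \frac{1}{\left(100 - 491\right) - 11 \left(-6 - 11\right)} = \frac{1}{\left(100 - 491\right) - -187} = \frac{1}{-391 + 187} = \frac{1}{-204} = - \frac{1}{204}$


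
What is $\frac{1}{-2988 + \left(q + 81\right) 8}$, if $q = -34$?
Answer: $- \frac{1}{2612} \approx -0.00038285$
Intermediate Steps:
$\frac{1}{-2988 + \left(q + 81\right) 8} = \frac{1}{-2988 + \left(-34 + 81\right) 8} = \frac{1}{-2988 + 47 \cdot 8} = \frac{1}{-2988 + 376} = \frac{1}{-2612} = - \frac{1}{2612}$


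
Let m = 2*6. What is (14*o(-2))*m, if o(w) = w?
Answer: -336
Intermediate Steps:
m = 12
(14*o(-2))*m = (14*(-2))*12 = -28*12 = -336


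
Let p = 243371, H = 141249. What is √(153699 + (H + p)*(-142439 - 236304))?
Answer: I*√145671978961 ≈ 3.8167e+5*I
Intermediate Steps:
√(153699 + (H + p)*(-142439 - 236304)) = √(153699 + (141249 + 243371)*(-142439 - 236304)) = √(153699 + 384620*(-378743)) = √(153699 - 145672132660) = √(-145671978961) = I*√145671978961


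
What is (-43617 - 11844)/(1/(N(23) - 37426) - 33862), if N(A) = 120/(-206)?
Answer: 30542673774/18647987237 ≈ 1.6379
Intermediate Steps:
N(A) = -60/103 (N(A) = 120*(-1/206) = -60/103)
(-43617 - 11844)/(1/(N(23) - 37426) - 33862) = (-43617 - 11844)/(1/(-60/103 - 37426) - 33862) = -55461/(1/(-3854938/103) - 33862) = -55461/(-103/3854938 - 33862) = -55461/(-130535910659/3854938) = -55461*(-3854938/130535910659) = 30542673774/18647987237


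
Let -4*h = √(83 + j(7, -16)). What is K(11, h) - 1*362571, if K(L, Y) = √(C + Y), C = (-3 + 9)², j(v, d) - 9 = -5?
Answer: -362571 + √(144 - √87)/2 ≈ -3.6257e+5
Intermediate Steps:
j(v, d) = 4 (j(v, d) = 9 - 5 = 4)
C = 36 (C = 6² = 36)
h = -√87/4 (h = -√(83 + 4)/4 = -√87/4 ≈ -2.3318)
K(L, Y) = √(36 + Y)
K(11, h) - 1*362571 = √(36 - √87/4) - 1*362571 = √(36 - √87/4) - 362571 = -362571 + √(36 - √87/4)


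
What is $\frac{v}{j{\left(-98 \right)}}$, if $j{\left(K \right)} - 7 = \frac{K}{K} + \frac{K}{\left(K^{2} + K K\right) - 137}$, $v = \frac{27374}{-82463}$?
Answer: $- \frac{261024777}{6286566805} \approx -0.041521$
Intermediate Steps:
$v = - \frac{27374}{82463}$ ($v = 27374 \left(- \frac{1}{82463}\right) = - \frac{27374}{82463} \approx -0.33195$)
$j{\left(K \right)} = 8 + \frac{K}{-137 + 2 K^{2}}$ ($j{\left(K \right)} = 7 + \left(\frac{K}{K} + \frac{K}{\left(K^{2} + K K\right) - 137}\right) = 7 + \left(1 + \frac{K}{\left(K^{2} + K^{2}\right) - 137}\right) = 7 + \left(1 + \frac{K}{2 K^{2} - 137}\right) = 7 + \left(1 + \frac{K}{-137 + 2 K^{2}}\right) = 8 + \frac{K}{-137 + 2 K^{2}}$)
$\frac{v}{j{\left(-98 \right)}} = - \frac{27374}{82463 \frac{-1096 - 98 + 16 \left(-98\right)^{2}}{-137 + 2 \left(-98\right)^{2}}} = - \frac{27374}{82463 \frac{-1096 - 98 + 16 \cdot 9604}{-137 + 2 \cdot 9604}} = - \frac{27374}{82463 \frac{-1096 - 98 + 153664}{-137 + 19208}} = - \frac{27374}{82463 \cdot \frac{1}{19071} \cdot 152470} = - \frac{27374}{82463 \cdot \frac{152470}{19071}} = \left(- \frac{27374}{82463}\right) \frac{19071}{152470} = - \frac{261024777}{6286566805}$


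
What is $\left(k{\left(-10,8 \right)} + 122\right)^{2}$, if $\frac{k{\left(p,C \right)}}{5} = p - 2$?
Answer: $3844$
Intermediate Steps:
$k{\left(p,C \right)} = -10 + 5 p$ ($k{\left(p,C \right)} = 5 \left(p - 2\right) = 5 \left(-2 + p\right) = -10 + 5 p$)
$\left(k{\left(-10,8 \right)} + 122\right)^{2} = \left(\left(-10 + 5 \left(-10\right)\right) + 122\right)^{2} = \left(\left(-10 - 50\right) + 122\right)^{2} = \left(-60 + 122\right)^{2} = 62^{2} = 3844$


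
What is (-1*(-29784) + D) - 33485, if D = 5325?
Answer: 1624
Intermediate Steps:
(-1*(-29784) + D) - 33485 = (-1*(-29784) + 5325) - 33485 = (29784 + 5325) - 33485 = 35109 - 33485 = 1624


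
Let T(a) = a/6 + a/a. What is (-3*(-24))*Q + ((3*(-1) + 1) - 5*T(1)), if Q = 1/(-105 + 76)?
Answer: -1795/174 ≈ -10.316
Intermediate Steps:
T(a) = 1 + a/6 (T(a) = a*(1/6) + 1 = a/6 + 1 = 1 + a/6)
Q = -1/29 (Q = 1/(-29) = -1/29 ≈ -0.034483)
(-3*(-24))*Q + ((3*(-1) + 1) - 5*T(1)) = -3*(-24)*(-1/29) + ((3*(-1) + 1) - 5*(1 + (1/6)*1)) = 72*(-1/29) + ((-3 + 1) - 5*(1 + 1/6)) = -72/29 + (-2 - 5*7/6) = -72/29 + (-2 - 35/6) = -72/29 - 47/6 = -1795/174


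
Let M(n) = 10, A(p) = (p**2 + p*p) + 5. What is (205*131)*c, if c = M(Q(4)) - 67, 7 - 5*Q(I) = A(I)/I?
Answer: -1530735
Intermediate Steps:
A(p) = 5 + 2*p**2 (A(p) = (p**2 + p**2) + 5 = 2*p**2 + 5 = 5 + 2*p**2)
Q(I) = 7/5 - (5 + 2*I**2)/(5*I)
c = -57 (c = 10 - 67 = -57)
(205*131)*c = (205*131)*(-57) = 26855*(-57) = -1530735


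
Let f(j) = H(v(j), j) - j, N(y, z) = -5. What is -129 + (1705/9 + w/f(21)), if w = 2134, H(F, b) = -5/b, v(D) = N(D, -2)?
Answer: -80351/2007 ≈ -40.035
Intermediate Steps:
v(D) = -5
f(j) = -j - 5/j (f(j) = -5/j - j = -j - 5/j)
-129 + (1705/9 + w/f(21)) = -129 + (1705/9 + 2134/(-1*21 - 5/21)) = -129 + (1705*(1/9) + 2134/(-21 - 5*1/21)) = -129 + (1705/9 + 2134/(-21 - 5/21)) = -129 + (1705/9 + 2134/(-446/21)) = -129 + (1705/9 + 2134*(-21/446)) = -129 + (1705/9 - 22407/223) = -129 + 178552/2007 = -80351/2007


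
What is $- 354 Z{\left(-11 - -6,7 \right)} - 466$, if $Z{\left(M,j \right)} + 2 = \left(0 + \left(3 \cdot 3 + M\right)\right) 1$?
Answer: $-1174$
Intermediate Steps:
$Z{\left(M,j \right)} = 7 + M$ ($Z{\left(M,j \right)} = -2 + \left(0 + \left(3 \cdot 3 + M\right)\right) 1 = -2 + \left(0 + \left(9 + M\right)\right) 1 = -2 + \left(9 + M\right) 1 = -2 + \left(9 + M\right) = 7 + M$)
$- 354 Z{\left(-11 - -6,7 \right)} - 466 = - 354 \left(7 - 5\right) - 466 = \left(-354\right) 2 - 466 = -708 - 466 = -1174$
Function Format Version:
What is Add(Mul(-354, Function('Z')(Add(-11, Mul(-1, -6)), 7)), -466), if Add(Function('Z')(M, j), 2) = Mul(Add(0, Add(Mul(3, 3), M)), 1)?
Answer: -1174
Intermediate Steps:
Function('Z')(M, j) = Add(7, M) (Function('Z')(M, j) = Add(-2, Mul(Add(0, Add(Mul(3, 3), M)), 1)) = Add(-2, Mul(Add(0, Add(9, M)), 1)) = Add(-2, Mul(Add(9, M), 1)) = Add(-2, Add(9, M)) = Add(7, M))
Add(Mul(-354, Function('Z')(Add(-11, Mul(-1, -6)), 7)), -466) = Add(Mul(-354, Add(7, Add(-11, Mul(-1, -6)))), -466) = Add(Mul(-354, Add(7, Add(-11, 6))), -466) = Add(Mul(-354, Add(7, -5)), -466) = Add(Mul(-354, 2), -466) = Add(-708, -466) = -1174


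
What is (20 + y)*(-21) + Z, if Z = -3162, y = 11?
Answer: -3813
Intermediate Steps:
(20 + y)*(-21) + Z = (20 + 11)*(-21) - 3162 = 31*(-21) - 3162 = -651 - 3162 = -3813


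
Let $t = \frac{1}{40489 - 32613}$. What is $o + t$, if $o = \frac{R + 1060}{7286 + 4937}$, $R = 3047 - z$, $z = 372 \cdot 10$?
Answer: $\frac{3060235}{96268348} \approx 0.031789$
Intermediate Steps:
$z = 3720$
$R = -673$ ($R = 3047 - 3720 = -673$)
$o = \frac{387}{12223}$ ($o = \frac{-673 + 1060}{7286 + 4937} = \frac{387}{12223} \approx 0.031662$)
$t = \frac{1}{7876} \approx 0.00012697$
$o + t = \frac{387}{12223} + \frac{1}{7876} = \frac{3060235}{96268348}$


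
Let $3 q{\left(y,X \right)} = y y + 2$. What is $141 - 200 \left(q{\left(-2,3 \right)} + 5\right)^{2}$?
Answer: $-9659$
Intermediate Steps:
$q{\left(y,X \right)} = \frac{2}{3} + \frac{y^{2}}{3}$ ($q{\left(y,X \right)} = \frac{y y + 2}{3} = \frac{y^{2} + 2}{3} = \frac{2 + y^{2}}{3} = \frac{2}{3} + \frac{y^{2}}{3}$)
$141 - 200 \left(q{\left(-2,3 \right)} + 5\right)^{2} = 141 - 200 \left(\left(\frac{2}{3} + \frac{\left(-2\right)^{2}}{3}\right) + 5\right)^{2} = 141 - 200 \left(\left(\frac{2}{3} + \frac{1}{3} \cdot 4\right) + 5\right)^{2} = 141 - 200 \left(\left(\frac{2}{3} + \frac{4}{3}\right) + 5\right)^{2} = 141 - 200 \left(2 + 5\right)^{2} = 141 - 200 \cdot 7^{2} = 141 - 9800 = -9659$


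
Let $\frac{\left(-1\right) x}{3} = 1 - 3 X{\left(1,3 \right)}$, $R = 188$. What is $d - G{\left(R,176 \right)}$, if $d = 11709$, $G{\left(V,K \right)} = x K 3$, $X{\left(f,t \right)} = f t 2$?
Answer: $-15219$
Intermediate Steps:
$X{\left(f,t \right)} = 2 f t$
$x = 51$ ($x = - 3 \left(1 - 3 \cdot 2 \cdot 1 \cdot 3\right) = - 3 \left(1 - 18\right) = \left(-3\right) \left(-17\right) = 51$)
$G{\left(V,K \right)} = 153 K$ ($G{\left(V,K \right)} = 51 K 3 = 153 K$)
$d - G{\left(R,176 \right)} = 11709 - 153 \cdot 176 = 11709 - 26928 = -15219$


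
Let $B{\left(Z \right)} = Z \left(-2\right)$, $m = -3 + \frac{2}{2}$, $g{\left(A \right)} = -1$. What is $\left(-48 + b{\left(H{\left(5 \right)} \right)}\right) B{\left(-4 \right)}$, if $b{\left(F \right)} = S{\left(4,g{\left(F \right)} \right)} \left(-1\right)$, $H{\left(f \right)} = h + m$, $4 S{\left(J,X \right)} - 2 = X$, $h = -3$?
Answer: $-386$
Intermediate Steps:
$m = -2$ ($m = -3 + 2 \cdot \frac{1}{2} = -3 + 1 = -2$)
$B{\left(Z \right)} = - 2 Z$
$S{\left(J,X \right)} = \frac{1}{2} + \frac{X}{4}$
$H{\left(f \right)} = -5$ ($H{\left(f \right)} = -3 - 2 = -5$)
$b{\left(F \right)} = - \frac{1}{4}$ ($b{\left(F \right)} = \left(\frac{1}{2} + \frac{1}{4} \left(-1\right)\right) \left(-1\right) = \left(\frac{1}{2} - \frac{1}{4}\right) \left(-1\right) = \frac{1}{4} \left(-1\right) = - \frac{1}{4}$)
$\left(-48 + b{\left(H{\left(5 \right)} \right)}\right) B{\left(-4 \right)} = \left(-48 - \frac{1}{4}\right) \left(\left(-2\right) \left(-4\right)\right) = \left(- \frac{193}{4}\right) 8 = -386$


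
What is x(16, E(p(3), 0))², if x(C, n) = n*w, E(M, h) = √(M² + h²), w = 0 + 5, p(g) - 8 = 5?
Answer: 4225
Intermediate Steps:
p(g) = 13 (p(g) = 8 + 5 = 13)
w = 5
x(C, n) = 5*n (x(C, n) = n*5 = 5*n)
x(16, E(p(3), 0))² = (5*√(13² + 0²))² = (5*√(169 + 0))² = (5*√169)² = (5*13)² = 65² = 4225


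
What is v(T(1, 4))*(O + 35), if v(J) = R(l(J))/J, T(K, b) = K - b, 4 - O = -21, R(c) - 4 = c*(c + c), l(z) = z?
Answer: -440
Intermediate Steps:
R(c) = 4 + 2*c² (R(c) = 4 + c*(c + c) = 4 + c*(2*c) = 4 + 2*c²)
O = 25 (O = 4 - 1*(-21) = 4 + 21 = 25)
v(J) = (4 + 2*J²)/J
v(T(1, 4))*(O + 35) = (2*(1 - 1*4) + 4/(1 - 1*4))*(25 + 35) = (2*(1 - 4) + 4/(1 - 4))*60 = (2*(-3) + 4/(-3))*60 = (-6 + 4*(-⅓))*60 = (-6 - 4/3)*60 = -22/3*60 = -440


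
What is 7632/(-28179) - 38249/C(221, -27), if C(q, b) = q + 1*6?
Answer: -119950115/710737 ≈ -168.77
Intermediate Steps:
C(q, b) = 6 + q (C(q, b) = q + 6 = 6 + q)
7632/(-28179) - 38249/C(221, -27) = 7632/(-28179) - 38249/(6 + 221) = 7632*(-1/28179) - 38249/227 = -848/3131 - 38249*1/227 = -848/3131 - 38249/227 = -119950115/710737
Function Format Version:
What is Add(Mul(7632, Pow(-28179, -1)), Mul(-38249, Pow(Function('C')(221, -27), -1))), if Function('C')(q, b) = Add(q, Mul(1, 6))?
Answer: Rational(-119950115, 710737) ≈ -168.77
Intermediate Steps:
Function('C')(q, b) = Add(6, q) (Function('C')(q, b) = Add(q, 6) = Add(6, q))
Add(Mul(7632, Pow(-28179, -1)), Mul(-38249, Pow(Function('C')(221, -27), -1))) = Add(Mul(7632, Pow(-28179, -1)), Mul(-38249, Pow(Add(6, 221), -1))) = Add(Mul(7632, Rational(-1, 28179)), Mul(-38249, Pow(227, -1))) = Add(Rational(-848, 3131), Mul(-38249, Rational(1, 227))) = Add(Rational(-848, 3131), Rational(-38249, 227)) = Rational(-119950115, 710737)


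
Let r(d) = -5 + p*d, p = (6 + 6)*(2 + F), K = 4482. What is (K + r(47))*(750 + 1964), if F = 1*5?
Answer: 22865450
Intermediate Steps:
F = 5
p = 84 (p = (6 + 6)*(2 + 5) = 12*7 = 84)
r(d) = -5 + 84*d
(K + r(47))*(750 + 1964) = (4482 + (-5 + 84*47))*(750 + 1964) = (4482 + (-5 + 3948))*2714 = (4482 + 3943)*2714 = 8425*2714 = 22865450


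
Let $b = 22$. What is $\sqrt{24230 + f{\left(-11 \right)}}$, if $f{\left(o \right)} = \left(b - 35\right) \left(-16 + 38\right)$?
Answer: $2 \sqrt{5986} \approx 154.74$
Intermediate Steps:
$f{\left(o \right)} = -286$ ($f{\left(o \right)} = \left(22 - 35\right) \left(-16 + 38\right) = \left(-13\right) 22 = -286$)
$\sqrt{24230 + f{\left(-11 \right)}} = \sqrt{24230 - 286} = \sqrt{23944} = 2 \sqrt{5986}$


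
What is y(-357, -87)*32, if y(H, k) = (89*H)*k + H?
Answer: 88444608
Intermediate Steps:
y(H, k) = H + 89*H*k (y(H, k) = 89*H*k + H = H + 89*H*k)
y(-357, -87)*32 = -357*(1 + 89*(-87))*32 = -357*(1 - 7743)*32 = -357*(-7742)*32 = 2763894*32 = 88444608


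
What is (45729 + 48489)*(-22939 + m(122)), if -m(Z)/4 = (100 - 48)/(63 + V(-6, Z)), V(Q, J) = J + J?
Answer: -663528474858/307 ≈ -2.1613e+9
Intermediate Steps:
V(Q, J) = 2*J
m(Z) = -208/(63 + 2*Z) (m(Z) = -4*(100 - 48)/(63 + 2*Z) = -208/(63 + 2*Z))
(45729 + 48489)*(-22939 + m(122)) = (45729 + 48489)*(-22939 - 208/(63 + 2*122)) = 94218*(-22939 - 208/(63 + 244)) = 94218*(-22939 - 208/307) = 94218*(-7042481/307) = -663528474858/307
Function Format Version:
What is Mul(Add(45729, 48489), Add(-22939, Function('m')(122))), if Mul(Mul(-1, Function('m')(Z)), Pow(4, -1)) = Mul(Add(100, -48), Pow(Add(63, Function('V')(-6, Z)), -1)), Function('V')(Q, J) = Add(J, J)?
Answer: Rational(-663528474858, 307) ≈ -2.1613e+9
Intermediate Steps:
Function('V')(Q, J) = Mul(2, J)
Function('m')(Z) = Mul(-208, Pow(Add(63, Mul(2, Z)), -1)) (Function('m')(Z) = Mul(-4, Mul(Add(100, -48), Pow(Add(63, Mul(2, Z)), -1))) = Mul(-4, Mul(52, Pow(Add(63, Mul(2, Z)), -1))) = Mul(-208, Pow(Add(63, Mul(2, Z)), -1)))
Mul(Add(45729, 48489), Add(-22939, Function('m')(122))) = Mul(Add(45729, 48489), Add(-22939, Mul(-208, Pow(Add(63, Mul(2, 122)), -1)))) = Mul(94218, Add(-22939, Mul(-208, Pow(Add(63, 244), -1)))) = Mul(94218, Add(-22939, Mul(-208, Pow(307, -1)))) = Mul(94218, Add(-22939, Mul(-208, Rational(1, 307)))) = Mul(94218, Add(-22939, Rational(-208, 307))) = Mul(94218, Rational(-7042481, 307)) = Rational(-663528474858, 307)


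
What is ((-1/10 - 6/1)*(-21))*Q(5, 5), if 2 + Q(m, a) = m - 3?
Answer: 0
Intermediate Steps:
Q(m, a) = -5 + m (Q(m, a) = -2 + (m - 3) = -2 + (-3 + m) = -5 + m)
((-1/10 - 6/1)*(-21))*Q(5, 5) = ((-1/10 - 6/1)*(-21))*(-5 + 5) = ((-1*1/10 - 6*1)*(-21))*0 = ((-1/10 - 6)*(-21))*0 = -61/10*(-21)*0 = (1281/10)*0 = 0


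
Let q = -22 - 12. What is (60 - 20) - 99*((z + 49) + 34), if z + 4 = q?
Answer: -4415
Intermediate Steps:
q = -34
z = -38 (z = -4 - 34 = -38)
(60 - 20) - 99*((z + 49) + 34) = (60 - 20) - 99*((-38 + 49) + 34) = 40 - 99*(11 + 34) = 40 - 99*45 = 40 - 4455 = -4415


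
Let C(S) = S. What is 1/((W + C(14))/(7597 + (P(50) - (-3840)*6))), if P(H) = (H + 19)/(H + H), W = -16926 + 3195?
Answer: -3063769/1371700 ≈ -2.2336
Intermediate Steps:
W = -13731
P(H) = (19 + H)/(2*H) (P(H) = (19 + H)/((2*H)) = (19 + H)*(1/(2*H)) = (19 + H)/(2*H))
1/((W + C(14))/(7597 + (P(50) - (-3840)*6))) = 1/((-13731 + 14)/(7597 + ((½)*(19 + 50)/50 - (-3840)*6))) = 1/(-13717/(7597 + ((½)*(1/50)*69 - 1*(-23040)))) = 1/(-13717/(7597 + (69/100 + 23040))) = 1/(-13717/(7597 + 2304069/100)) = 1/(-13717/3063769/100) = 1/(-13717*100/3063769) = 1/(-1371700/3063769) = -3063769/1371700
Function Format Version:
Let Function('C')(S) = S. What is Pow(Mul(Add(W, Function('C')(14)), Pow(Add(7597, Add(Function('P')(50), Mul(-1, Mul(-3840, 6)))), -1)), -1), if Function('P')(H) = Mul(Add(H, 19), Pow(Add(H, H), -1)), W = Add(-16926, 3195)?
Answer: Rational(-3063769, 1371700) ≈ -2.2336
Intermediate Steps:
W = -13731
Function('P')(H) = Mul(Rational(1, 2), Pow(H, -1), Add(19, H)) (Function('P')(H) = Mul(Add(19, H), Pow(Mul(2, H), -1)) = Mul(Add(19, H), Mul(Rational(1, 2), Pow(H, -1))) = Mul(Rational(1, 2), Pow(H, -1), Add(19, H)))
Pow(Mul(Add(W, Function('C')(14)), Pow(Add(7597, Add(Function('P')(50), Mul(-1, Mul(-3840, 6)))), -1)), -1) = Pow(Mul(Add(-13731, 14), Pow(Add(7597, Add(Mul(Rational(1, 2), Pow(50, -1), Add(19, 50)), Mul(-1, Mul(-3840, 6)))), -1)), -1) = Pow(Mul(-13717, Pow(Add(7597, Add(Mul(Rational(1, 2), Rational(1, 50), 69), Mul(-1, -23040))), -1)), -1) = Pow(Mul(-13717, Pow(Add(7597, Add(Rational(69, 100), 23040)), -1)), -1) = Pow(Mul(-13717, Pow(Add(7597, Rational(2304069, 100)), -1)), -1) = Pow(Mul(-13717, Pow(Rational(3063769, 100), -1)), -1) = Pow(Mul(-13717, Rational(100, 3063769)), -1) = Pow(Rational(-1371700, 3063769), -1) = Rational(-3063769, 1371700)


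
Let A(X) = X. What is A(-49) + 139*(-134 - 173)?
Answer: -42722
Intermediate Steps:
A(-49) + 139*(-134 - 173) = -49 + 139*(-134 - 173) = -49 + 139*(-307) = -49 - 42673 = -42722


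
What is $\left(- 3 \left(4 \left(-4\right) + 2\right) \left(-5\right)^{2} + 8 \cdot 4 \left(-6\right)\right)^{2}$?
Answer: $736164$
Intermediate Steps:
$\left(- 3 \left(4 \left(-4\right) + 2\right) \left(-5\right)^{2} + 8 \cdot 4 \left(-6\right)\right)^{2} = \left(- 3 \left(-16 + 2\right) 25 + 32 \left(-6\right)\right)^{2} = \left(\left(-3\right) \left(-14\right) 25 - 192\right)^{2} = \left(42 \cdot 25 - 192\right)^{2} = \left(1050 - 192\right)^{2} = 858^{2} = 736164$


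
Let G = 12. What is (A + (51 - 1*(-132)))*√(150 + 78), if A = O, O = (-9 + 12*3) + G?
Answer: 444*√57 ≈ 3352.1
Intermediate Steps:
O = 39 (O = (-9 + 12*3) + 12 = (-9 + 36) + 12 = 27 + 12 = 39)
A = 39
(A + (51 - 1*(-132)))*√(150 + 78) = (39 + (51 - 1*(-132)))*√(150 + 78) = (39 + (51 + 132))*√228 = (39 + 183)*(2*√57) = 222*(2*√57) = 444*√57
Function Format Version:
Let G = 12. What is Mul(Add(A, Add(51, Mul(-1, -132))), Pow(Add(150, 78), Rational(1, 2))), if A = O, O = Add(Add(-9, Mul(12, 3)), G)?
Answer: Mul(444, Pow(57, Rational(1, 2))) ≈ 3352.1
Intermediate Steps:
O = 39 (O = Add(Add(-9, Mul(12, 3)), 12) = Add(Add(-9, 36), 12) = Add(27, 12) = 39)
A = 39
Mul(Add(A, Add(51, Mul(-1, -132))), Pow(Add(150, 78), Rational(1, 2))) = Mul(Add(39, Add(51, Mul(-1, -132))), Pow(Add(150, 78), Rational(1, 2))) = Mul(Add(39, Add(51, 132)), Pow(228, Rational(1, 2))) = Mul(Add(39, 183), Mul(2, Pow(57, Rational(1, 2)))) = Mul(222, Mul(2, Pow(57, Rational(1, 2)))) = Mul(444, Pow(57, Rational(1, 2)))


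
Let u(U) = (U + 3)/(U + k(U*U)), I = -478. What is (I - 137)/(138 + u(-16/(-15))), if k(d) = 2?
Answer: -28290/6409 ≈ -4.4141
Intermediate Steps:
u(U) = (3 + U)/(2 + U) (u(U) = (U + 3)/(U + 2) = (3 + U)/(2 + U))
(I - 137)/(138 + u(-16/(-15))) = (-478 - 137)/(138 + (3 - 16/(-15))/(2 - 16/(-15))) = -615/(138 + (3 - 16*(-1/15))/(2 - 16*(-1/15))) = -615/(138 + (3 + 16/15)/(2 + 16/15)) = -615/(138 + (61/15)/(46/15)) = -615/(138 + (15/46)*(61/15)) = -615/(138 + 61/46) = -615/6409/46 = -615*46/6409 = -28290/6409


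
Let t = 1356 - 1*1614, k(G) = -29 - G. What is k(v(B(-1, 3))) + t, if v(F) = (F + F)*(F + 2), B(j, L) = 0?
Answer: -287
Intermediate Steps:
v(F) = 2*F*(2 + F) (v(F) = (2*F)*(2 + F) = 2*F*(2 + F))
t = -258 (t = 1356 - 1614 = -258)
k(v(B(-1, 3))) + t = (-29 - 2*0*(2 + 0)) - 258 = (-29 - 2*0*2) - 258 = (-29 - 1*0) - 258 = (-29 + 0) - 258 = -29 - 258 = -287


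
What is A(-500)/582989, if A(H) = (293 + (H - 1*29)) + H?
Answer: -736/582989 ≈ -0.0012625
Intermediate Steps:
A(H) = 264 + 2*H (A(H) = (293 + (H - 29)) + H = (293 + (-29 + H)) + H = (264 + H) + H = 264 + 2*H)
A(-500)/582989 = (264 + 2*(-500))/582989 = (264 - 1000)*(1/582989) = -736*1/582989 = -736/582989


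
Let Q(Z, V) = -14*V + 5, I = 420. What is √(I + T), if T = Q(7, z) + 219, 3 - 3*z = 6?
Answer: √658 ≈ 25.652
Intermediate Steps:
z = -1 (z = 1 - ⅓*6 = 1 - 2 = -1)
Q(Z, V) = 5 - 14*V
T = 238 (T = (5 - 14*(-1)) + 219 = (5 + 14) + 219 = 19 + 219 = 238)
√(I + T) = √(420 + 238) = √658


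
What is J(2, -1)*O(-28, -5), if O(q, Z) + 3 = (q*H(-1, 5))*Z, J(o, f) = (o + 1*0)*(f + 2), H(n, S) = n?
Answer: -286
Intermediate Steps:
J(o, f) = o*(2 + f) (J(o, f) = (o + 0)*(2 + f) = o*(2 + f))
O(q, Z) = -3 - Z*q (O(q, Z) = -3 + (q*(-1))*Z = -3 + (-q)*Z = -3 - Z*q)
J(2, -1)*O(-28, -5) = (2*(2 - 1))*(-3 - 1*(-5)*(-28)) = (2*1)*(-3 - 140) = 2*(-143) = -286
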